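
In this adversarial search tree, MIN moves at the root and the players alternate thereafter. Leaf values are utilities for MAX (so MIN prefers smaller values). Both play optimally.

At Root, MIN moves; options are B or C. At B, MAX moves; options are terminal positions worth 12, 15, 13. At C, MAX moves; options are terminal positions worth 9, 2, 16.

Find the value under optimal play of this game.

15

B (MAX): max(12, 15, 13) = 15
C (MAX): max(9, 2, 16) = 16
Root (MIN): min(15, 16) = 15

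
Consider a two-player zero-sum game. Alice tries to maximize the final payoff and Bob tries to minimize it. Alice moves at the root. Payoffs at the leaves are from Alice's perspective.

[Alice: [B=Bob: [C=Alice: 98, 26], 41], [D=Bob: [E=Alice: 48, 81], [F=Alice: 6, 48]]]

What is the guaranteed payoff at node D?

E: max(48, 81) = 81
F: max(6, 48) = 48
D: min(81, 48) = 48

48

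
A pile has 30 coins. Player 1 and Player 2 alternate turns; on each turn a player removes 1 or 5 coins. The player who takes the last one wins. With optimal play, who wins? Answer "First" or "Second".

Second

Compute winning (W) and losing (L) positions by backward induction:
i:   0  1  2  3  4  5  6  7  8  9 10 11 12 13 14 15 16 17 18 19 20 21 22 23 24 25 26 27 28 29 30
     L  W  L  W  L  W  L  W  L  W  L  W  L  W  L  W  L  W  L  W  L  W  L  W  L  W  L  W  L  W  L
Position 30 is L, so the second player wins.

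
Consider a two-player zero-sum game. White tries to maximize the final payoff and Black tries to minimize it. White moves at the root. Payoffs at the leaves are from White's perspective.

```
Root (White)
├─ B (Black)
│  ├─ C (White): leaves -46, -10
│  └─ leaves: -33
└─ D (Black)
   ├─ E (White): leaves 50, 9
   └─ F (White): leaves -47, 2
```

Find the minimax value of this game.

2

C (White): max(-46, -10) = -10
B (Black): min(-10, -33) = -33
E (White): max(50, 9) = 50
F (White): max(-47, 2) = 2
D (Black): min(50, 2) = 2
Root (White): max(-33, 2) = 2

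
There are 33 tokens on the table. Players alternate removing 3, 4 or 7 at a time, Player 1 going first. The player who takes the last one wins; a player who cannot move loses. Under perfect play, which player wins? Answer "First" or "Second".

Mark each pile size as W (mover wins) or L (mover loses):
i:   0  1  2  3  4  5  6  7  8  9 10 11 12 13 14 15 16 17 18 19 20 21 22 23 24 25 26 27 28 29 30 31 32 33
     L  L  L  W  W  W  W  W  W  W  L  L  L  W  W  W  W  W  W  W  L  L  L  W  W  W  W  W  W  W  L  L  L  W
Position 33 is W, so the first player wins.

First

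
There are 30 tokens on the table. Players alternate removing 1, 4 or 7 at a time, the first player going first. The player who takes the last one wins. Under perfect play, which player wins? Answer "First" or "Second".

First

Mark each pile size as W (mover wins) or L (mover loses):
i:   0  1  2  3  4  5  6  7  8  9 10 11 12 13 14 15 16 17 18 19 20 21 22 23 24 25 26 27 28 29 30
     L  W  L  W  W  L  W  W  L  W  L  W  W  L  W  W  L  W  L  W  W  L  W  W  L  W  L  W  W  L  W
Position 30 is W, so the first player wins.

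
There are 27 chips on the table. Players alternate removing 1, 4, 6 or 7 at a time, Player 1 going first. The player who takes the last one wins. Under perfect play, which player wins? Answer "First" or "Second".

First

Mark each pile size as W (mover wins) or L (mover loses):
i:   0  1  2  3  4  5  6  7  8  9 10 11 12 13 14 15 16 17 18 19 20 21 22 23 24 25 26 27
     L  W  L  W  W  L  W  W  W  W  L  W  W  L  W  L  W  W  L  W  W  W  W  L  W  W  L  W
Position 27 is W, so the first player wins.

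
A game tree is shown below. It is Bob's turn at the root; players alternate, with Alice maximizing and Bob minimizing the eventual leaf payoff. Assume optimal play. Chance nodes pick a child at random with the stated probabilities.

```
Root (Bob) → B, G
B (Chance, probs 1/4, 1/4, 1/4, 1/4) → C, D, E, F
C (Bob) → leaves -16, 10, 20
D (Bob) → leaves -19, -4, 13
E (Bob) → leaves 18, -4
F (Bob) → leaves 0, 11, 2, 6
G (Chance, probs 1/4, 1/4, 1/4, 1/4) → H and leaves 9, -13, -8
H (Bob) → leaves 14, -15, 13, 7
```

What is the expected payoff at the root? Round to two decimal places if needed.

C (Bob): min(-16, 10, 20) = -16
D (Bob): min(-19, -4, 13) = -19
E (Bob): min(18, -4) = -4
F (Bob): min(0, 11, 2, 6) = 0
B (Chance): 1/4·-16 + 1/4·-19 + 1/4·-4 + 1/4·0 = -9.75
H (Bob): min(14, -15, 13, 7) = -15
G (Chance): 1/4·-15 + 1/4·9 + 1/4·-13 + 1/4·-8 = -6.75
Root (Bob): min(-9.75, -6.75) = -9.75

-9.75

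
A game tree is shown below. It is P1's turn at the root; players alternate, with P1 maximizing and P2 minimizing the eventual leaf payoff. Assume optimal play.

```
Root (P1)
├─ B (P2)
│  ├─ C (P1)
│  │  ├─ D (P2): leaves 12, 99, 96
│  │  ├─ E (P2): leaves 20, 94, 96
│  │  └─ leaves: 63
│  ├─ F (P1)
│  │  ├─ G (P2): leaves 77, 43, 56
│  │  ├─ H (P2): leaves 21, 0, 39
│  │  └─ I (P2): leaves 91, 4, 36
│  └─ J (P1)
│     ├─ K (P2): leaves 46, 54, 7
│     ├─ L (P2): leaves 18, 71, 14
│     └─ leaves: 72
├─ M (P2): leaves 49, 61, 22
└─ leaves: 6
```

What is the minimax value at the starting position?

43

D (P2): min(12, 99, 96) = 12
E (P2): min(20, 94, 96) = 20
C (P1): max(12, 20, 63) = 63
G (P2): min(77, 43, 56) = 43
H (P2): min(21, 0, 39) = 0
I (P2): min(91, 4, 36) = 4
F (P1): max(43, 0, 4) = 43
K (P2): min(46, 54, 7) = 7
L (P2): min(18, 71, 14) = 14
J (P1): max(7, 14, 72) = 72
B (P2): min(63, 43, 72) = 43
M (P2): min(49, 61, 22) = 22
Root (P1): max(43, 22, 6) = 43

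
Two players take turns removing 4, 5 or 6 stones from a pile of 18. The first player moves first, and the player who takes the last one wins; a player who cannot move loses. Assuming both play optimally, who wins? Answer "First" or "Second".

First

W/L table (W = player to move can force a win):
i:   0  1  2  3  4  5  6  7  8  9 10 11 12 13 14 15 16 17 18
     L  L  L  L  W  W  W  W  W  W  L  L  L  L  W  W  W  W  W
Position 18 is W, so the first player wins.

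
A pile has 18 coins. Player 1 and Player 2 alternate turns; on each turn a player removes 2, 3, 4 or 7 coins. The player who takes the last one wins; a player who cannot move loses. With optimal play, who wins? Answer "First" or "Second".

Positions where the player to move wins (W) vs loses (L):
i:   0  1  2  3  4  5  6  7  8  9 10 11 12 13 14 15 16 17 18
     L  L  W  W  W  W  L  W  W  W  W  L  L  W  W  W  W  L  W
Position 18 is W, so the first player wins.

First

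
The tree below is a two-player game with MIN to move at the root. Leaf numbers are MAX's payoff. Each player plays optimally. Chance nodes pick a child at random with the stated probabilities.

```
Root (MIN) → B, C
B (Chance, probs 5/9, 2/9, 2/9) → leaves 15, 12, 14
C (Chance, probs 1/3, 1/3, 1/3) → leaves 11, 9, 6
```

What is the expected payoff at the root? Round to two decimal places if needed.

B (Chance): 5/9·15 + 2/9·12 + 2/9·14 = 14.11
C (Chance): 1/3·11 + 1/3·9 + 1/3·6 = 8.67
Root (MIN): min(14.11, 8.67) = 8.67

8.67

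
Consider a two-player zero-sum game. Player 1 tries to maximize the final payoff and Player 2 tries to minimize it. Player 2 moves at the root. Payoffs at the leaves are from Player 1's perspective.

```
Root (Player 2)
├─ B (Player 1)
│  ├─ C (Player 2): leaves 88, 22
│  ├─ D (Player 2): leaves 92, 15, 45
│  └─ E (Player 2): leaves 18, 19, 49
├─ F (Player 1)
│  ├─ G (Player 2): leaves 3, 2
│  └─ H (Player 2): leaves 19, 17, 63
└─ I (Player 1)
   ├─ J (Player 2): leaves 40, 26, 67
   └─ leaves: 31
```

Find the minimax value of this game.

C (Player 2): min(88, 22) = 22
D (Player 2): min(92, 15, 45) = 15
E (Player 2): min(18, 19, 49) = 18
B (Player 1): max(22, 15, 18) = 22
G (Player 2): min(3, 2) = 2
H (Player 2): min(19, 17, 63) = 17
F (Player 1): max(2, 17) = 17
J (Player 2): min(40, 26, 67) = 26
I (Player 1): max(26, 31) = 31
Root (Player 2): min(22, 17, 31) = 17

17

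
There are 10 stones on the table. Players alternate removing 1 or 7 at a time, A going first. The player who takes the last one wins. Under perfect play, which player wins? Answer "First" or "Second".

Second

Mark each pile size as W (mover wins) or L (mover loses):
i:   0  1  2  3  4  5  6  7  8  9 10
     L  W  L  W  L  W  L  W  L  W  L
Position 10 is L, so the second player wins.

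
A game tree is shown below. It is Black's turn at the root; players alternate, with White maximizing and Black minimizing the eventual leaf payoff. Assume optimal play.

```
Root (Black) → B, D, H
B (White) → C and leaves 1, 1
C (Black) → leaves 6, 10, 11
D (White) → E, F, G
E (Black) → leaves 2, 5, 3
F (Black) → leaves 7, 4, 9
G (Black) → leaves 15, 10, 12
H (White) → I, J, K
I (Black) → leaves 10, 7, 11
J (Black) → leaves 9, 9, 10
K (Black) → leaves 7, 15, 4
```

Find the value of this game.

6

C (Black): min(6, 10, 11) = 6
B (White): max(6, 1, 1) = 6
E (Black): min(2, 5, 3) = 2
F (Black): min(7, 4, 9) = 4
G (Black): min(15, 10, 12) = 10
D (White): max(2, 4, 10) = 10
I (Black): min(10, 7, 11) = 7
J (Black): min(9, 9, 10) = 9
K (Black): min(7, 15, 4) = 4
H (White): max(7, 9, 4) = 9
Root (Black): min(6, 10, 9) = 6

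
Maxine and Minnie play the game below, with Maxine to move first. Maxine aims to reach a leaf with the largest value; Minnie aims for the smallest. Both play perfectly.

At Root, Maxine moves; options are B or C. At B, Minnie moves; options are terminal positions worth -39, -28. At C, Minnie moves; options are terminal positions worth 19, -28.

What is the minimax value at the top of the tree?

B (Minnie): min(-39, -28) = -39
C (Minnie): min(19, -28) = -28
Root (Maxine): max(-39, -28) = -28

-28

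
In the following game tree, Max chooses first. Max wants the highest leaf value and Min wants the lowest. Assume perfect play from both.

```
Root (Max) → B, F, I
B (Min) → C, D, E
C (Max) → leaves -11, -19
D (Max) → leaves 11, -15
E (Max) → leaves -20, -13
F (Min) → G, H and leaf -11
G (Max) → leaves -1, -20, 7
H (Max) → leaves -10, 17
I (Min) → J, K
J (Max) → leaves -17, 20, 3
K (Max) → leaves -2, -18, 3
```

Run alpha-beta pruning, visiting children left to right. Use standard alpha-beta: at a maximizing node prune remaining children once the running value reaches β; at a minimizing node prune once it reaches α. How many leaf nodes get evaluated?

17

C [α=-∞,β=+∞]: v=-11
D [α=-∞,β=-11]: v=11 after child 1 ≥ β → β-cutoff, skip 1
E [α=-∞,β=-11]: v=-13
B [α=-∞,β=+∞]: v=-13
G [α=-13,β=+∞]: v=7
H [α=-13,β=7]: v=17
F [α=-13,β=+∞]: v=-11
J [α=-11,β=+∞]: v=20
K [α=-11,β=20]: v=3
I [α=-11,β=+∞]: v=3
Root [α=-∞,β=+∞]: v=3
Leaves evaluated: 17 of 18.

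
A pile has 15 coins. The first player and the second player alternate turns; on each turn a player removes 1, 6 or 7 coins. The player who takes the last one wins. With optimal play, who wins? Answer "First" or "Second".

W/L table (W = player to move can force a win):
i:   0  1  2  3  4  5  6  7  8  9 10 11 12 13 14 15
     L  W  L  W  L  W  W  W  W  W  W  W  L  W  L  W
Position 15 is W, so the first player wins.

First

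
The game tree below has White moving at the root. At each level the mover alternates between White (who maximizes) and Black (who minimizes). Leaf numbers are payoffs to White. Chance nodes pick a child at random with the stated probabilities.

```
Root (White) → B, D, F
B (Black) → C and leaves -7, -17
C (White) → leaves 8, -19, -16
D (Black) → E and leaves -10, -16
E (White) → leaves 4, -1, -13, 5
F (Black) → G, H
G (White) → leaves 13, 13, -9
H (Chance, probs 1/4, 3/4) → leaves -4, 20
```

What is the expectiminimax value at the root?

13

C (White): max(8, -19, -16) = 8
B (Black): min(8, -7, -17) = -17
E (White): max(4, -1, -13, 5) = 5
D (Black): min(5, -10, -16) = -16
G (White): max(13, 13, -9) = 13
H (Chance): 1/4·-4 + 3/4·20 = 14
F (Black): min(13, 14) = 13
Root (White): max(-17, -16, 13) = 13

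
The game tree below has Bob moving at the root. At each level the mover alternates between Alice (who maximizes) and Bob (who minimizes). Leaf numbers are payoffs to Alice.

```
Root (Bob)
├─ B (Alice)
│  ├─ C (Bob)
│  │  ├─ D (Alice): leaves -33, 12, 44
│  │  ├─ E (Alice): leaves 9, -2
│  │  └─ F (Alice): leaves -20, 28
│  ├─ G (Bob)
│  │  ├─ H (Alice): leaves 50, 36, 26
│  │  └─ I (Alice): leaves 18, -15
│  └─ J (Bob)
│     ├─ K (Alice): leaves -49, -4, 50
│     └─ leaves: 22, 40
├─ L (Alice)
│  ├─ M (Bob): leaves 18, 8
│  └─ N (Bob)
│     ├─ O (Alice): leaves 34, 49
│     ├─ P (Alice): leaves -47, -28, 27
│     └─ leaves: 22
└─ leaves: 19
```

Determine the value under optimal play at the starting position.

D (Alice): max(-33, 12, 44) = 44
E (Alice): max(9, -2) = 9
F (Alice): max(-20, 28) = 28
C (Bob): min(44, 9, 28) = 9
H (Alice): max(50, 36, 26) = 50
I (Alice): max(18, -15) = 18
G (Bob): min(50, 18) = 18
K (Alice): max(-49, -4, 50) = 50
J (Bob): min(50, 22, 40) = 22
B (Alice): max(9, 18, 22) = 22
M (Bob): min(18, 8) = 8
O (Alice): max(34, 49) = 49
P (Alice): max(-47, -28, 27) = 27
N (Bob): min(49, 27, 22) = 22
L (Alice): max(8, 22) = 22
Root (Bob): min(22, 22, 19) = 19

19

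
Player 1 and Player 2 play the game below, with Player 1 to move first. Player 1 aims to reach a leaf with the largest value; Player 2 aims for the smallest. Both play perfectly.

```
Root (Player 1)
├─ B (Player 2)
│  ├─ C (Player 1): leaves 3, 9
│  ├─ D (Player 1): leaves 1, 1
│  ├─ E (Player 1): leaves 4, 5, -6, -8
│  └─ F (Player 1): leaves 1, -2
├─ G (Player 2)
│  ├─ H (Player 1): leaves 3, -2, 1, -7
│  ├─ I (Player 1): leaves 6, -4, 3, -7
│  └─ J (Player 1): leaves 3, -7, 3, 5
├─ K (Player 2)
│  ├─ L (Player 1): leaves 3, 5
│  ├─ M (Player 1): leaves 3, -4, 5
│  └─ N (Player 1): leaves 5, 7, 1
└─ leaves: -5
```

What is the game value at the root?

C (Player 1): max(3, 9) = 9
D (Player 1): max(1, 1) = 1
E (Player 1): max(4, 5, -6, -8) = 5
F (Player 1): max(1, -2) = 1
B (Player 2): min(9, 1, 5, 1) = 1
H (Player 1): max(3, -2, 1, -7) = 3
I (Player 1): max(6, -4, 3, -7) = 6
J (Player 1): max(3, -7, 3, 5) = 5
G (Player 2): min(3, 6, 5) = 3
L (Player 1): max(3, 5) = 5
M (Player 1): max(3, -4, 5) = 5
N (Player 1): max(5, 7, 1) = 7
K (Player 2): min(5, 5, 7) = 5
Root (Player 1): max(1, 3, 5, -5) = 5

5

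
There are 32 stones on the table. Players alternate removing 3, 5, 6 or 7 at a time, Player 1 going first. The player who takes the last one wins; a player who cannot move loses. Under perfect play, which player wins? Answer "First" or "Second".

Second

Compute winning (W) and losing (L) positions by backward induction:
i:   0  1  2  3  4  5  6  7  8  9 10 11 12 13 14 15 16 17 18 19 20 21 22 23 24 25 26 27 28 29 30 31 32
     L  L  L  W  W  W  W  W  W  W  L  L  L  W  W  W  W  W  W  W  L  L  L  W  W  W  W  W  W  W  L  L  L
Position 32 is L, so the second player wins.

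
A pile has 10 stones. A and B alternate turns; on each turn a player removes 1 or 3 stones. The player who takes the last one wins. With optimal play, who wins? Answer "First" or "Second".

Compute winning (W) and losing (L) positions by backward induction:
i:   0  1  2  3  4  5  6  7  8  9 10
     L  W  L  W  L  W  L  W  L  W  L
Position 10 is L, so the second player wins.

Second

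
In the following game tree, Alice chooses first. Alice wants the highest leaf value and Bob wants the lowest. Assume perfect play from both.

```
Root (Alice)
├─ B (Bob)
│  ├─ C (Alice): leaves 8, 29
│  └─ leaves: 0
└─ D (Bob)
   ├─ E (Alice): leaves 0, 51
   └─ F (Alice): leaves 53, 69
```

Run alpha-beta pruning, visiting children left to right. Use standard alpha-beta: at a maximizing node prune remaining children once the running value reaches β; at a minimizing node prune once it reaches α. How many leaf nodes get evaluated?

6

C [α=-∞,β=+∞]: v=29
B [α=-∞,β=+∞]: v=0
E [α=0,β=+∞]: v=51
F [α=0,β=51]: v=53 after child 1 ≥ β → β-cutoff, skip 1
D [α=0,β=+∞]: v=51
Root [α=-∞,β=+∞]: v=51
Leaves evaluated: 6 of 7.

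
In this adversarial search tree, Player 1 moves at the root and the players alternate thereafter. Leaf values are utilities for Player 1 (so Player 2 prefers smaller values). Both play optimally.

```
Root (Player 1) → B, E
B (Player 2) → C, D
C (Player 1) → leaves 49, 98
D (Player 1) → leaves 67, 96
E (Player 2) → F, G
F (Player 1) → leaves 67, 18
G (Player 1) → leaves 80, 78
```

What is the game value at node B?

96

C: max(49, 98) = 98
D: max(67, 96) = 96
B: min(98, 96) = 96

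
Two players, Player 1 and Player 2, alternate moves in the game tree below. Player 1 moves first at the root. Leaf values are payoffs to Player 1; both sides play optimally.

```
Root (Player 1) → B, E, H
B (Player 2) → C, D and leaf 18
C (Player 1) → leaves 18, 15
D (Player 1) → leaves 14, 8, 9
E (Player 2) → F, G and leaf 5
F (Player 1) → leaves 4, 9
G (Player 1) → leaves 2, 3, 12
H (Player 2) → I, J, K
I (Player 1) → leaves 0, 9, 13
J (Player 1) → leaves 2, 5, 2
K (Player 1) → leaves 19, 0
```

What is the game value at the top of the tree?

14

C (Player 1): max(18, 15) = 18
D (Player 1): max(14, 8, 9) = 14
B (Player 2): min(18, 14, 18) = 14
F (Player 1): max(4, 9) = 9
G (Player 1): max(2, 3, 12) = 12
E (Player 2): min(9, 12, 5) = 5
I (Player 1): max(0, 9, 13) = 13
J (Player 1): max(2, 5, 2) = 5
K (Player 1): max(19, 0) = 19
H (Player 2): min(13, 5, 19) = 5
Root (Player 1): max(14, 5, 5) = 14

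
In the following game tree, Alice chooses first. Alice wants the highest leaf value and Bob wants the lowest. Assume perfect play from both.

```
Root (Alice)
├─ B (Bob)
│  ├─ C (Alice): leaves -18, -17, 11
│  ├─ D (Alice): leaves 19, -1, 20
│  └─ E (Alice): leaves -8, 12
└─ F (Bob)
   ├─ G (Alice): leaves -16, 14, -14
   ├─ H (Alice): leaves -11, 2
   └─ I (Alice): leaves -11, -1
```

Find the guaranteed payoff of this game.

11

C (Alice): max(-18, -17, 11) = 11
D (Alice): max(19, -1, 20) = 20
E (Alice): max(-8, 12) = 12
B (Bob): min(11, 20, 12) = 11
G (Alice): max(-16, 14, -14) = 14
H (Alice): max(-11, 2) = 2
I (Alice): max(-11, -1) = -1
F (Bob): min(14, 2, -1) = -1
Root (Alice): max(11, -1) = 11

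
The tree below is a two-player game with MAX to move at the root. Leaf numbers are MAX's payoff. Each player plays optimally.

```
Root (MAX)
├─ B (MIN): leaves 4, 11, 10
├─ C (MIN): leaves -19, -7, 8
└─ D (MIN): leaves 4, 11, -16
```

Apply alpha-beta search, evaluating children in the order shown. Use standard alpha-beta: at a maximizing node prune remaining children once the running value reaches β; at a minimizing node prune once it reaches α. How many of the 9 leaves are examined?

5

B [α=-∞,β=+∞]: v=4
C [α=4,β=+∞]: v=-19 after child 1 ≤ α → α-cutoff, skip 2
D [α=4,β=+∞]: v=4 after child 1 ≤ α → α-cutoff, skip 2
Root [α=-∞,β=+∞]: v=4
Leaves evaluated: 5 of 9.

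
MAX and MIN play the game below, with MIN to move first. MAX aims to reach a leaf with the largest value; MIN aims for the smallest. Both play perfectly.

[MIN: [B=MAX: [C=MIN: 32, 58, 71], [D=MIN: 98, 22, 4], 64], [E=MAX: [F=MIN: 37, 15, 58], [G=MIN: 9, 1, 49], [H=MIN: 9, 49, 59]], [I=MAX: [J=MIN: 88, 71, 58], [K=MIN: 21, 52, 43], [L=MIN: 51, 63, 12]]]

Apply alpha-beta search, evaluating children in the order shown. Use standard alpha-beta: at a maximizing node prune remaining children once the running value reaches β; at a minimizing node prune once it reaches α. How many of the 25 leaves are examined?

14

C [α=-∞,β=+∞]: v=32
D [α=32,β=+∞]: v=22 after child 2 ≤ α → α-cutoff, skip 1
B [α=-∞,β=+∞]: v=64
F [α=-∞,β=64]: v=15
G [α=15,β=64]: v=9 after child 1 ≤ α → α-cutoff, skip 2
H [α=15,β=64]: v=9 after child 1 ≤ α → α-cutoff, skip 2
E [α=-∞,β=64]: v=15
J [α=-∞,β=15]: v=58
I [α=-∞,β=15]: v=58 after child 1 ≥ β → β-cutoff, skip 2
Root [α=-∞,β=+∞]: v=15
Leaves evaluated: 14 of 25.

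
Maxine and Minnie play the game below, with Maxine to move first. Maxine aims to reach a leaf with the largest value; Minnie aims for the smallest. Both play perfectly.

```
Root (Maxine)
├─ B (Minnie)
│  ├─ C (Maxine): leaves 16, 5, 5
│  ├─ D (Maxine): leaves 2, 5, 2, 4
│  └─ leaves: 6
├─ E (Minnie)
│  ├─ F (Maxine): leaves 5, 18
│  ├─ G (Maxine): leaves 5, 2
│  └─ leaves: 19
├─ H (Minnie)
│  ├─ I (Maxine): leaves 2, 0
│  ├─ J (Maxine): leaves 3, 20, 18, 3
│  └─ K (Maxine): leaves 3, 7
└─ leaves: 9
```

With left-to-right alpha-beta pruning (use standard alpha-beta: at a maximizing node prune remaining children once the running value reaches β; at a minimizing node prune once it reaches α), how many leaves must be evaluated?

C [α=-∞,β=+∞]: v=16
D [α=-∞,β=16]: v=5
B [α=-∞,β=+∞]: v=5
F [α=5,β=+∞]: v=18
G [α=5,β=18]: v=5
E [α=5,β=+∞]: v=5 after child 2 ≤ α → α-cutoff, skip 1
I [α=5,β=+∞]: v=2
H [α=5,β=+∞]: v=2 after child 1 ≤ α → α-cutoff, skip 2
Root [α=-∞,β=+∞]: v=9
Leaves evaluated: 15 of 22.

15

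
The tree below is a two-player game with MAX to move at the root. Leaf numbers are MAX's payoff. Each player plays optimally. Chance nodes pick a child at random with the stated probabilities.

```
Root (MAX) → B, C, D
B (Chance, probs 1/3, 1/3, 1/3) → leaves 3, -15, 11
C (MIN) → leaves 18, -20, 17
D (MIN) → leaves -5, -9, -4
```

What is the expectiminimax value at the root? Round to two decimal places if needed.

B (Chance): 1/3·3 + 1/3·-15 + 1/3·11 = -0.33
C (MIN): min(18, -20, 17) = -20
D (MIN): min(-5, -9, -4) = -9
Root (MAX): max(-0.33, -20, -9) = -0.33

-0.33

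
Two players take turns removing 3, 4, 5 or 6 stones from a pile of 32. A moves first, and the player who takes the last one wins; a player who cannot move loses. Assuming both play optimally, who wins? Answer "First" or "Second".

Compute winning (W) and losing (L) positions by backward induction:
i:   0  1  2  3  4  5  6  7  8  9 10 11 12 13 14 15 16 17 18 19 20 21 22 23 24 25 26 27 28 29 30 31 32
     L  L  L  W  W  W  W  W  W  L  L  L  W  W  W  W  W  W  L  L  L  W  W  W  W  W  W  L  L  L  W  W  W
Position 32 is W, so the first player wins.

First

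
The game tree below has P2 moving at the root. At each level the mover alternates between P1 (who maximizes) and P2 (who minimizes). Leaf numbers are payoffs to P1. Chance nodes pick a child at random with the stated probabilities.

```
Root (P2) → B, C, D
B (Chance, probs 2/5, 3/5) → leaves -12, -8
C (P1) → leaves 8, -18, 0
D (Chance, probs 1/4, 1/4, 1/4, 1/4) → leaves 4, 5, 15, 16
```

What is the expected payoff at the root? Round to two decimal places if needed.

-9.6

B (Chance): 2/5·-12 + 3/5·-8 = -9.6
C (P1): max(8, -18, 0) = 8
D (Chance): 1/4·4 + 1/4·5 + 1/4·15 + 1/4·16 = 10
Root (P2): min(-9.6, 8, 10) = -9.6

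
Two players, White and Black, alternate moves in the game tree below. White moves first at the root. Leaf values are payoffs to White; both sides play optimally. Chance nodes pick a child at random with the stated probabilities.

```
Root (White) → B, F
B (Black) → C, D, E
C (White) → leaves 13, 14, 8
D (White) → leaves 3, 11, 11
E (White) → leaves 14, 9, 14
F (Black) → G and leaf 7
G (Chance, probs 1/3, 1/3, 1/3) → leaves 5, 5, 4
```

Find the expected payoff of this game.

C (White): max(13, 14, 8) = 14
D (White): max(3, 11, 11) = 11
E (White): max(14, 9, 14) = 14
B (Black): min(14, 11, 14) = 11
G (Chance): 1/3·5 + 1/3·5 + 1/3·4 = 4.67
F (Black): min(4.67, 7) = 4.67
Root (White): max(11, 4.67) = 11

11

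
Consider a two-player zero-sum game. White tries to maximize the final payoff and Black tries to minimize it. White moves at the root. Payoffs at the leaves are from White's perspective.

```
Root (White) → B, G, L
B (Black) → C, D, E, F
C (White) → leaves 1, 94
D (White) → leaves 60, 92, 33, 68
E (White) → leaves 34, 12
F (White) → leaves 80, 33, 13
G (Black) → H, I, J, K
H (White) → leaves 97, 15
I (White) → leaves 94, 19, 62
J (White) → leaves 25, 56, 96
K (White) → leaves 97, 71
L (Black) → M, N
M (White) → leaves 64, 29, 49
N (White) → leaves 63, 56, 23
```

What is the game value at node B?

C: max(1, 94) = 94
D: max(60, 92, 33, 68) = 92
E: max(34, 12) = 34
F: max(80, 33, 13) = 80
B: min(94, 92, 34, 80) = 34

34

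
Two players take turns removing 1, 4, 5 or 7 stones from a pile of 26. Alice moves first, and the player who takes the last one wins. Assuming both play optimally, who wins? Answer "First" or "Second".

W/L table (W = player to move can force a win):
i:   0  1  2  3  4  5  6  7  8  9 10 11 12 13 14 15 16 17 18 19 20 21 22 23 24 25 26
     L  W  L  W  W  W  W  W  L  W  L  W  W  W  W  W  L  W  L  W  W  W  W  W  L  W  L
Position 26 is L, so the second player wins.

Second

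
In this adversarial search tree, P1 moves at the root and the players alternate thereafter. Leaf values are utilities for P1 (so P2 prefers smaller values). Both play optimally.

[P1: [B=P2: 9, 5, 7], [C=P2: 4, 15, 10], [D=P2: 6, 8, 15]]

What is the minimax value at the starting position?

6

B (P2): min(9, 5, 7) = 5
C (P2): min(4, 15, 10) = 4
D (P2): min(6, 8, 15) = 6
Root (P1): max(5, 4, 6) = 6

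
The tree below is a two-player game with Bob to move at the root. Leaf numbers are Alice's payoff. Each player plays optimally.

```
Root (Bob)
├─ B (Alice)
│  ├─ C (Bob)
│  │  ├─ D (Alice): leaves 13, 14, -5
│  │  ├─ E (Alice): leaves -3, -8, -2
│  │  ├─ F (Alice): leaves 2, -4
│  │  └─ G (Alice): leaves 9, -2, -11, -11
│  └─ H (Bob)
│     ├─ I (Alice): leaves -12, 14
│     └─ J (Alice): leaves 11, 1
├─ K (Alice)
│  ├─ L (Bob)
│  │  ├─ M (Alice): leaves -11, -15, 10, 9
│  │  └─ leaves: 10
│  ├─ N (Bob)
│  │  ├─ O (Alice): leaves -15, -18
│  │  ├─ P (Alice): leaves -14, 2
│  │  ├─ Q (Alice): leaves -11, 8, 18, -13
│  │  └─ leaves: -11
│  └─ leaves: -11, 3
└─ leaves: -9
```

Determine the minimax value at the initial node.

D (Alice): max(13, 14, -5) = 14
E (Alice): max(-3, -8, -2) = -2
F (Alice): max(2, -4) = 2
G (Alice): max(9, -2, -11, -11) = 9
C (Bob): min(14, -2, 2, 9) = -2
I (Alice): max(-12, 14) = 14
J (Alice): max(11, 1) = 11
H (Bob): min(14, 11) = 11
B (Alice): max(-2, 11) = 11
M (Alice): max(-11, -15, 10, 9) = 10
L (Bob): min(10, 10) = 10
O (Alice): max(-15, -18) = -15
P (Alice): max(-14, 2) = 2
Q (Alice): max(-11, 8, 18, -13) = 18
N (Bob): min(-15, 2, 18, -11) = -15
K (Alice): max(10, -15, -11, 3) = 10
Root (Bob): min(11, 10, -9) = -9

-9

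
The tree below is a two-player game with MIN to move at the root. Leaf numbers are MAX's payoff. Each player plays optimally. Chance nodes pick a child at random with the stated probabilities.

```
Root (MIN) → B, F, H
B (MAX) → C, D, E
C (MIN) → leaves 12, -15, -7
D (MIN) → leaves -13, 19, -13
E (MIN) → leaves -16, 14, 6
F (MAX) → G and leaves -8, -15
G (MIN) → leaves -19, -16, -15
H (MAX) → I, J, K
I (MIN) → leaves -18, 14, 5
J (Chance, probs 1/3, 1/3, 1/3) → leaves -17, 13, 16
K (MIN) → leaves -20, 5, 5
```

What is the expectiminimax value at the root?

C (MIN): min(12, -15, -7) = -15
D (MIN): min(-13, 19, -13) = -13
E (MIN): min(-16, 14, 6) = -16
B (MAX): max(-15, -13, -16) = -13
G (MIN): min(-19, -16, -15) = -19
F (MAX): max(-19, -8, -15) = -8
I (MIN): min(-18, 14, 5) = -18
J (Chance): 1/3·-17 + 1/3·13 + 1/3·16 = 4
K (MIN): min(-20, 5, 5) = -20
H (MAX): max(-18, 4, -20) = 4
Root (MIN): min(-13, -8, 4) = -13

-13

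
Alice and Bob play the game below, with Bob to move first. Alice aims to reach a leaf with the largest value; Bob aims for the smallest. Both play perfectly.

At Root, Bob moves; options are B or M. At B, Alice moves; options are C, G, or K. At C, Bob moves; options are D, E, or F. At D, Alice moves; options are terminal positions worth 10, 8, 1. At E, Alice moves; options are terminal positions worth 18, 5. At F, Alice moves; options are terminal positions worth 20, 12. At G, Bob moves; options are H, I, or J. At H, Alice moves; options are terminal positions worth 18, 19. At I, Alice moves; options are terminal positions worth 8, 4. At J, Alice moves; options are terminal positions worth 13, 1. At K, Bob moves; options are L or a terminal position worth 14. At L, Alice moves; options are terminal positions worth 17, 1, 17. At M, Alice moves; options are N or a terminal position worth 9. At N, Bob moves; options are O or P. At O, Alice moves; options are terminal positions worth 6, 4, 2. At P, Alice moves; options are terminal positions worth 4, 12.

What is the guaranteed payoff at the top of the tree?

9

D (Alice): max(10, 8, 1) = 10
E (Alice): max(18, 5) = 18
F (Alice): max(20, 12) = 20
C (Bob): min(10, 18, 20) = 10
H (Alice): max(18, 19) = 19
I (Alice): max(8, 4) = 8
J (Alice): max(13, 1) = 13
G (Bob): min(19, 8, 13) = 8
L (Alice): max(17, 1, 17) = 17
K (Bob): min(17, 14) = 14
B (Alice): max(10, 8, 14) = 14
O (Alice): max(6, 4, 2) = 6
P (Alice): max(4, 12) = 12
N (Bob): min(6, 12) = 6
M (Alice): max(6, 9) = 9
Root (Bob): min(14, 9) = 9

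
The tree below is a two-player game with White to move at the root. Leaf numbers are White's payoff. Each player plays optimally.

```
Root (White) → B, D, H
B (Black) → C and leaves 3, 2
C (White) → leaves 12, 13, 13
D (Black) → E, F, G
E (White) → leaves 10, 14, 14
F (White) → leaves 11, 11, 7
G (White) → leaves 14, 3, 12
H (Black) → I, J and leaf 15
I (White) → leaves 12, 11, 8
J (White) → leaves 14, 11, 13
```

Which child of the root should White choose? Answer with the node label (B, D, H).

C (White): max(12, 13, 13) = 13
B (Black): min(13, 3, 2) = 2
E (White): max(10, 14, 14) = 14
F (White): max(11, 11, 7) = 11
G (White): max(14, 3, 12) = 14
D (Black): min(14, 11, 14) = 11
I (White): max(12, 11, 8) = 12
J (White): max(14, 11, 13) = 14
H (Black): min(12, 14, 15) = 12
Root (White): max(2, 11, 12) = 12
White picks the child with the highest value: H (value 12).

H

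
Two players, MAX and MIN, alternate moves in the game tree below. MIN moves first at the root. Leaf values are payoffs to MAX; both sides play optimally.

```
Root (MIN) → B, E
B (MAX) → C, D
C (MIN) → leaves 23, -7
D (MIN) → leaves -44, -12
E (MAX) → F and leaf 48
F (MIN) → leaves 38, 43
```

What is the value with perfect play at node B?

-7

C: min(23, -7) = -7
D: min(-44, -12) = -44
B: max(-7, -44) = -7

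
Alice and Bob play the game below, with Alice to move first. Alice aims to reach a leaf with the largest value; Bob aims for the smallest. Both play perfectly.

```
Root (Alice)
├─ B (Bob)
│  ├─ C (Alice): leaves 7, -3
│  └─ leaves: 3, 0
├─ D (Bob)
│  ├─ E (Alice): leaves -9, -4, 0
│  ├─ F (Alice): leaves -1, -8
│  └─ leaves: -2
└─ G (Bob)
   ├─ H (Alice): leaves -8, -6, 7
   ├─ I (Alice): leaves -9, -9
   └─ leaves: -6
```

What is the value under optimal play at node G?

-9

H: max(-8, -6, 7) = 7
I: max(-9, -9) = -9
G: min(7, -9, -6) = -9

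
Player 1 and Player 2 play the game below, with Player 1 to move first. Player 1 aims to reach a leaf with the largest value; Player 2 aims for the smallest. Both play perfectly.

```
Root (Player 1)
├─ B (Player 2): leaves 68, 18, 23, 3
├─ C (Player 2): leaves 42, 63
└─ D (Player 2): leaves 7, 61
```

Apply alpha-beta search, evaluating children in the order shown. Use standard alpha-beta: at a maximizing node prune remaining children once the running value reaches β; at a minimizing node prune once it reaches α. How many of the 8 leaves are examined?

7

B [α=-∞,β=+∞]: v=3
C [α=3,β=+∞]: v=42
D [α=42,β=+∞]: v=7 after child 1 ≤ α → α-cutoff, skip 1
Root [α=-∞,β=+∞]: v=42
Leaves evaluated: 7 of 8.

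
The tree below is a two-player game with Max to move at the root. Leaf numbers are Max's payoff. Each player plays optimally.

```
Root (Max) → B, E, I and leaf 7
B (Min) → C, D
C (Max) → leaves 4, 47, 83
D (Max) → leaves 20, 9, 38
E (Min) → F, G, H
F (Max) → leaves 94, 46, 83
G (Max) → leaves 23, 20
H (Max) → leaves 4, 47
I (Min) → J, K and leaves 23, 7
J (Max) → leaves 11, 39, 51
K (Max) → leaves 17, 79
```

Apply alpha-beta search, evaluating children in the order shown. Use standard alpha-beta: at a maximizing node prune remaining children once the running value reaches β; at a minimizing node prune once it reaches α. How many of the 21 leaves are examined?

18

C [α=-∞,β=+∞]: v=83
D [α=-∞,β=83]: v=38
B [α=-∞,β=+∞]: v=38
F [α=38,β=+∞]: v=94
G [α=38,β=94]: v=23
E [α=38,β=+∞]: v=23 after child 2 ≤ α → α-cutoff, skip 1
J [α=38,β=+∞]: v=51
K [α=38,β=51]: v=79
I [α=38,β=+∞]: v=23 after child 3 ≤ α → α-cutoff, skip 1
Root [α=-∞,β=+∞]: v=38
Leaves evaluated: 18 of 21.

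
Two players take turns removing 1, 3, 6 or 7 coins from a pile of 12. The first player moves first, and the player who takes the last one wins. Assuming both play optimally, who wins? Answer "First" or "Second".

Second

Positions where the player to move wins (W) vs loses (L):
i:   0  1  2  3  4  5  6  7  8  9 10 11 12
     L  W  L  W  L  W  W  W  W  W  W  W  L
Position 12 is L, so the second player wins.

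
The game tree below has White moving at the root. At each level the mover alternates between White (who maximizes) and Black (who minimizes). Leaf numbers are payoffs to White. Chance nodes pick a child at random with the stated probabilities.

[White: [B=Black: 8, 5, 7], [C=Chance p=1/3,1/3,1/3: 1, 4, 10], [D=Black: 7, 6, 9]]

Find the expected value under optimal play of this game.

6

B (Black): min(8, 5, 7) = 5
C (Chance): 1/3·1 + 1/3·4 + 1/3·10 = 5
D (Black): min(7, 6, 9) = 6
Root (White): max(5, 5, 6) = 6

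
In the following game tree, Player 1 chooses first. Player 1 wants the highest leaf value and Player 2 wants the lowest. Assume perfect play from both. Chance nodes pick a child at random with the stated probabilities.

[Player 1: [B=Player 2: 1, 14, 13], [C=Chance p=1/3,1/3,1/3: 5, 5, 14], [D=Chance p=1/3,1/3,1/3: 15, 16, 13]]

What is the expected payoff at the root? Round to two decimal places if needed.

B (Player 2): min(1, 14, 13) = 1
C (Chance): 1/3·5 + 1/3·5 + 1/3·14 = 8
D (Chance): 1/3·15 + 1/3·16 + 1/3·13 = 14.67
Root (Player 1): max(1, 8, 14.67) = 14.67

14.67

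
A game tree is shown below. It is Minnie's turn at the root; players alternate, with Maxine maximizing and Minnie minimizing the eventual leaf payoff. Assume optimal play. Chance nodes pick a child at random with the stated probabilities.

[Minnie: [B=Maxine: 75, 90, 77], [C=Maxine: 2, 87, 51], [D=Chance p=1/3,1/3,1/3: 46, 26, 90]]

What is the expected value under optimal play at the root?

B (Maxine): max(75, 90, 77) = 90
C (Maxine): max(2, 87, 51) = 87
D (Chance): 1/3·46 + 1/3·26 + 1/3·90 = 54
Root (Minnie): min(90, 87, 54) = 54

54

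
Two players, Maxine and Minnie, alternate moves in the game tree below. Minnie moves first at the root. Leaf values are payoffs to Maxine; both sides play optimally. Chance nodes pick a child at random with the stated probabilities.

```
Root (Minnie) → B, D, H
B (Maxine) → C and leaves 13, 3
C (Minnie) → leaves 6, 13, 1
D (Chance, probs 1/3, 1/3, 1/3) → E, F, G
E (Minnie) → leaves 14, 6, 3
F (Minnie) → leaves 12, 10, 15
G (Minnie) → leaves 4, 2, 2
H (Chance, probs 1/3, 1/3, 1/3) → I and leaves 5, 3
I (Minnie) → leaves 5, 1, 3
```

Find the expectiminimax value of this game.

C (Minnie): min(6, 13, 1) = 1
B (Maxine): max(1, 13, 3) = 13
E (Minnie): min(14, 6, 3) = 3
F (Minnie): min(12, 10, 15) = 10
G (Minnie): min(4, 2, 2) = 2
D (Chance): 1/3·3 + 1/3·10 + 1/3·2 = 5
I (Minnie): min(5, 1, 3) = 1
H (Chance): 1/3·1 + 1/3·5 + 1/3·3 = 3
Root (Minnie): min(13, 5, 3) = 3

3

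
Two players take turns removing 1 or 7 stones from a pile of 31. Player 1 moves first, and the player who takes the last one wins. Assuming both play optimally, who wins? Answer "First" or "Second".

Mark each pile size as W (mover wins) or L (mover loses):
i:   0  1  2  3  4  5  6  7  8  9 10 11 12 13 14 15 16 17 18 19 20 21 22 23 24 25 26 27 28 29 30 31
     L  W  L  W  L  W  L  W  L  W  L  W  L  W  L  W  L  W  L  W  L  W  L  W  L  W  L  W  L  W  L  W
Position 31 is W, so the first player wins.

First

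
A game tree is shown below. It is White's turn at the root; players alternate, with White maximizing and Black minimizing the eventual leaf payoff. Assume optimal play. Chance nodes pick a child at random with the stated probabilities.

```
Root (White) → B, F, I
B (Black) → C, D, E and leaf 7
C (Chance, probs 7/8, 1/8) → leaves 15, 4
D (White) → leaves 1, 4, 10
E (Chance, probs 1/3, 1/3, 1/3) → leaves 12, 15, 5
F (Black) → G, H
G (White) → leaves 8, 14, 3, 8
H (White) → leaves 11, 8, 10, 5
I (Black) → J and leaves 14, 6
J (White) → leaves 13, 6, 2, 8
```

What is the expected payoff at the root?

11

C (Chance): 7/8·15 + 1/8·4 = 13.62
D (White): max(1, 4, 10) = 10
E (Chance): 1/3·12 + 1/3·15 + 1/3·5 = 10.67
B (Black): min(13.62, 10, 10.67, 7) = 7
G (White): max(8, 14, 3, 8) = 14
H (White): max(11, 8, 10, 5) = 11
F (Black): min(14, 11) = 11
J (White): max(13, 6, 2, 8) = 13
I (Black): min(13, 14, 6) = 6
Root (White): max(7, 11, 6) = 11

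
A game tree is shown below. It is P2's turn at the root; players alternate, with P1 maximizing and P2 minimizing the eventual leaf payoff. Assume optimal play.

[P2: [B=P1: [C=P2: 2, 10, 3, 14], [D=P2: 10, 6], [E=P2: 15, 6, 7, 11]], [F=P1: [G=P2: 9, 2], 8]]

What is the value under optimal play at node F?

8

G: min(9, 2) = 2
F: max(2, 8) = 8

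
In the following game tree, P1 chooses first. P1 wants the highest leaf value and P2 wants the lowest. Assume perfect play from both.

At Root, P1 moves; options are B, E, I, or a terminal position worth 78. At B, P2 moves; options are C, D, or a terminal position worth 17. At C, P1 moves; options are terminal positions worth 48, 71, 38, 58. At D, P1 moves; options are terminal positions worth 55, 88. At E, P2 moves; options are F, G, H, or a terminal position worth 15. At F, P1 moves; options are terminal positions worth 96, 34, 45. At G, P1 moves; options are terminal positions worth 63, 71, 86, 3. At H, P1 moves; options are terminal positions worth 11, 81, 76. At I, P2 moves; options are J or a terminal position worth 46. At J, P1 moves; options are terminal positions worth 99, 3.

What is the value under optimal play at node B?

17

C: max(48, 71, 38, 58) = 71
D: max(55, 88) = 88
B: min(71, 88, 17) = 17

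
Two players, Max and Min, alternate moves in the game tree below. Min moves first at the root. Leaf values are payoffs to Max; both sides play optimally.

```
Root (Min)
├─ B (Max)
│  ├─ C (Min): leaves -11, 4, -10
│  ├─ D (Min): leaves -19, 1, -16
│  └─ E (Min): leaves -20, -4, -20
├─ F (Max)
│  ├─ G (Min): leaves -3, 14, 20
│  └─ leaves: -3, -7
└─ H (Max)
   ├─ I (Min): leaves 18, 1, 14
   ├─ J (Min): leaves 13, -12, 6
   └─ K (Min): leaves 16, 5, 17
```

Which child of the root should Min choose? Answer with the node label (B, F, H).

C (Min): min(-11, 4, -10) = -11
D (Min): min(-19, 1, -16) = -19
E (Min): min(-20, -4, -20) = -20
B (Max): max(-11, -19, -20) = -11
G (Min): min(-3, 14, 20) = -3
F (Max): max(-3, -3, -7) = -3
I (Min): min(18, 1, 14) = 1
J (Min): min(13, -12, 6) = -12
K (Min): min(16, 5, 17) = 5
H (Max): max(1, -12, 5) = 5
Root (Min): min(-11, -3, 5) = -11
Min picks the child with the lowest value: B (value -11).

B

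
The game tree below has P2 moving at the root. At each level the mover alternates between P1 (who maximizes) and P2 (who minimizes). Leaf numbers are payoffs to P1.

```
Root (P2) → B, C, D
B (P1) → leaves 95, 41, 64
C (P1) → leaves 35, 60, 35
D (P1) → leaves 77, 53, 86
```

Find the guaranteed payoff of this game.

B (P1): max(95, 41, 64) = 95
C (P1): max(35, 60, 35) = 60
D (P1): max(77, 53, 86) = 86
Root (P2): min(95, 60, 86) = 60

60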